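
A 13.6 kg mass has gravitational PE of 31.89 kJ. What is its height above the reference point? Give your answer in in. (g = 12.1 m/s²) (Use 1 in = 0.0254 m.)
Convert to SI: m = 13.6 kg, PE = 31890.0 J
h = PE/(mg) = 31890.0/(13.6·12.1) = 193.7895 m = 7630 in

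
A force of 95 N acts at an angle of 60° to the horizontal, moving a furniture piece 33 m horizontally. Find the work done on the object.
W = F·d·cosθ = (95)(33)cos(60°) = 1568 J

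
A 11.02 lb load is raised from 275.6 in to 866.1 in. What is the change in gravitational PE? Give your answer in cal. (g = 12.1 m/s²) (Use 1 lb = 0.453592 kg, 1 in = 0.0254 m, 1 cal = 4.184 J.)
Convert to SI: m = 4.99858 kg, Δh = 14.9987 m
ΔPE = mgΔh = (4.99858)(12.1)(14.9987) = 907.164 J = 216.8 cal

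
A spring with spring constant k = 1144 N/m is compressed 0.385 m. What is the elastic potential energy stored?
PE = ½kx² = ½(1144)(0.385)² = 84.78 J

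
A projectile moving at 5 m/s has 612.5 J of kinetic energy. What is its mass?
m = 2·KE/v² = 2·612.5/(5)² = 49.0 kg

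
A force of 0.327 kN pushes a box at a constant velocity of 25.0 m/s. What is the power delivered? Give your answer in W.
Convert to SI: F = 327.0 N, v = 25.0 m/s
P = Fv = (327.0)(25.0) = 8175 W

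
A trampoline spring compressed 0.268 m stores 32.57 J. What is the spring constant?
k = 2·PE/x² = 2·32.57/(0.268)² = 906.9 N/m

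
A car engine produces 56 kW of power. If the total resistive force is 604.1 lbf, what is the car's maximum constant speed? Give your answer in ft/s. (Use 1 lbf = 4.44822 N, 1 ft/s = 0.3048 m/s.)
Convert to SI: F = 2687.17 N
P = Fv ⇒ v = P/F = 56000 W/2687.17 N = 20.8398 m/s = 68.37 ft/s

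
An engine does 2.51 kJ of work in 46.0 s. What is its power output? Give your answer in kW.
Convert to SI: W = 2510.0 J, t = 46.0 s
P = W/t = 2510.0/46.0 = 54.5652 W = 0.05457 kW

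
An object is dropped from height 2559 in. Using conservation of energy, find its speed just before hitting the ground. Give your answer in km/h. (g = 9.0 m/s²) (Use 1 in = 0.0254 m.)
Convert to SI: h = 64.9986 m
mgh = ½mv² ⇒ v = √(2gh) = √(2·9.0·64.9986) = 34.2049 m/s = 123.1 km/h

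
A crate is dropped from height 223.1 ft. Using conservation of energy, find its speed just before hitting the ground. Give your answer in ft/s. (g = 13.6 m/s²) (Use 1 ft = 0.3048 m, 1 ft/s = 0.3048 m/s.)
Convert to SI: h = 68.0009 m
mgh = ½mv² ⇒ v = √(2gh) = √(2·13.6·68.0009) = 43.0073 m/s = 141.1 ft/s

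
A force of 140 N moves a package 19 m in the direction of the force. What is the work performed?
W = F·d = (140)(19) = 2660 J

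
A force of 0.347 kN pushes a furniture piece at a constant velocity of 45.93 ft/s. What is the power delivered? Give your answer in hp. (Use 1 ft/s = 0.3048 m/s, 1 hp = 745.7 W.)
Convert to SI: F = 347.0 N, v = 13.9995 m/s
P = Fv = (347.0)(13.9995) = 4857.81 W = 6.514 hp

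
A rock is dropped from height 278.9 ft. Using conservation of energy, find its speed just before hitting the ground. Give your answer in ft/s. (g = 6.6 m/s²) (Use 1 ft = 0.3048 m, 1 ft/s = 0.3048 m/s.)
Convert to SI: h = 85.0087 m
mgh = ½mv² ⇒ v = √(2gh) = √(2·6.6·85.0087) = 33.498 m/s = 109.9 ft/s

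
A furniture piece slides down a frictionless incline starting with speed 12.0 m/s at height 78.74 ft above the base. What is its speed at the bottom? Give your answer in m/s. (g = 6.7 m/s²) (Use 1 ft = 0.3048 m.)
Convert to SI: v₀ = 12.0 m/s, h = 24.0 m
½mv₀² + mgh = ½mv² ⇒ v = √(v₀² + 2gh) = √(12.0² + 2·6.7·24.0) = 21.58 m/s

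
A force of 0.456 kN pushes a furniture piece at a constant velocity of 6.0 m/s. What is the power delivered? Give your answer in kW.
Convert to SI: F = 456.0 N, v = 6.0 m/s
P = Fv = (456.0)(6.0) = 2736.0 W = 2.736 kW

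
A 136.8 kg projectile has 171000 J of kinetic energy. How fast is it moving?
v = √(2·KE/m) = √(2·171000/136.8) = 50.0 m/s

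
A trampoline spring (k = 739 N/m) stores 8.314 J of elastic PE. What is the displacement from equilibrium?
x = √(2·PE/k) = √(2·8.314/739) = 0.15 m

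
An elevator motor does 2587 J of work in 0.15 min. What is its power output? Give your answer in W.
Convert to SI: W = 2587.0 J, t = 9.0 s
P = W/t = 2587.0/9.0 = 287.4 W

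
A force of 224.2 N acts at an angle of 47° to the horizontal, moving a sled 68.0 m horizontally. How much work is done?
W = F·d·cosθ = (224.2)(68.0)cos(47°) = 10400 J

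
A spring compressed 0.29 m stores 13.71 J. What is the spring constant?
k = 2·PE/x² = 2·13.71/(0.29)² = 326.0 N/m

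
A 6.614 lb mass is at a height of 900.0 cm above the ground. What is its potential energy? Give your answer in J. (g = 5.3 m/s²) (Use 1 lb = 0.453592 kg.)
Convert to SI: m = 3.00006 kg, h = 9.0 m
PE = mgh = (3.00006)(5.3)(9.0) = 143.1 J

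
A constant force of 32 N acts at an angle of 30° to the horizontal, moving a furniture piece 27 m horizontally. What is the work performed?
W = F·d·cosθ = (32)(27)cos(30°) = 748.2 J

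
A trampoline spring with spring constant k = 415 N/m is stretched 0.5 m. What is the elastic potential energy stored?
PE = ½kx² = ½(415)(0.5)² = 51.88 J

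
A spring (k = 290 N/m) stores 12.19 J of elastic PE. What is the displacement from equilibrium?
x = √(2·PE/k) = √(2·12.19/290) = 0.2899 m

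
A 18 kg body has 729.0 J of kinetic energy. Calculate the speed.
v = √(2·KE/m) = √(2·729.0/18) = 9.0 m/s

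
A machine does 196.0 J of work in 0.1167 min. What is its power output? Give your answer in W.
Convert to SI: W = 196.0 J, t = 7.002 s
P = W/t = 196.0/7.002 = 27.99 W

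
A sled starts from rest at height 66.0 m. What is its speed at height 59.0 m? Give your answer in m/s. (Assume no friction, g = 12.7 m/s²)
mgh₁ = mgh₂ + ½mv² ⇒ v = √(2g(h₁−h₂)) = √(2·12.7·7.0) = 13.33 m/s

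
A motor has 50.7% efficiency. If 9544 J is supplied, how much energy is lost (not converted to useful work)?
W_lost = W_in(1 − η) = 9544·(1 − 0.507) = 4705 J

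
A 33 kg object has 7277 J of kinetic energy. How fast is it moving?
v = √(2·KE/m) = √(2·7277/33) = 21.0 m/s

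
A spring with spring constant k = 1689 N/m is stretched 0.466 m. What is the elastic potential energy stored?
PE = ½kx² = ½(1689)(0.466)² = 183.4 J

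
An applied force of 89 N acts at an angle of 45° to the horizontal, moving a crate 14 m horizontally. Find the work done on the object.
W = F·d·cosθ = (89)(14)cos(45°) = 881.1 J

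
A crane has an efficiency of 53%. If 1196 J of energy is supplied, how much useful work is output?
W_out = η·W_in = 0.53·1196 = 633.88 J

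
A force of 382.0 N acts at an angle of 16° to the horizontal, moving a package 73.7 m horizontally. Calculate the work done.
W = F·d·cosθ = (382.0)(73.7)cos(16°) = 27060 J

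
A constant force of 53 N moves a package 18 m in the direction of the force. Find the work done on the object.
W = F·d = (53)(18) = 954.0 J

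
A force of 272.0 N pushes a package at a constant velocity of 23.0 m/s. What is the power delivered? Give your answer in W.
P = Fv = (272.0)(23.0) = 6256 W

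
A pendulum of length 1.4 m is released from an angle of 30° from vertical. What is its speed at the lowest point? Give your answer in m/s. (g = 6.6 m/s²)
h = L(1 − cosθ) = 1.4(1 − cos30°) = 0.187564 m
v = √(2gh) = √(2·6.6·0.187564) = 1.573 m/s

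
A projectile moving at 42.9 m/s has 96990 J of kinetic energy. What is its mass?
m = 2·KE/v² = 2·96990/(42.9)² = 105.4 kg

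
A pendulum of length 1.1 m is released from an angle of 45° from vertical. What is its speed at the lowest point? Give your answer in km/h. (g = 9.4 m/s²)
h = L(1 − cosθ) = 1.1(1 − cos45°) = 0.322183 m
v = √(2gh) = √(2·9.4·0.322183) = 2.4611 m/s = 8.86 km/h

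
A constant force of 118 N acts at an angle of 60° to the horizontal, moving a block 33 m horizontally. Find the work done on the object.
W = F·d·cosθ = (118)(33)cos(60°) = 1947 J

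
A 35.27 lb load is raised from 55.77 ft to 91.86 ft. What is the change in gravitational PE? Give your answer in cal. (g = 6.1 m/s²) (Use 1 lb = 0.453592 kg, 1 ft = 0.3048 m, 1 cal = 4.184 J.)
Convert to SI: m = 15.9982 kg, Δh = 11.0002 m
ΔPE = mgΔh = (15.9982)(6.1)(11.0002) = 1073.5 J = 256.6 cal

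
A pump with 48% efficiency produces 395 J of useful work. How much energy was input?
W_in = W_out/η = 395/0.48 = 822.9 J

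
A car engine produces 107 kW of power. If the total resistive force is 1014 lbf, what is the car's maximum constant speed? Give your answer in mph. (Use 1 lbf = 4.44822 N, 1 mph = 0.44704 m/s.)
Convert to SI: F = 4510.5 N
P = Fv ⇒ v = P/F = 107000 W/4510.5 N = 23.7225 m/s = 53.07 mph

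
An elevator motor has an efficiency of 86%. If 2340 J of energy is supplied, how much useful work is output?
W_out = η·W_in = 0.86·2340 = 2012.4 J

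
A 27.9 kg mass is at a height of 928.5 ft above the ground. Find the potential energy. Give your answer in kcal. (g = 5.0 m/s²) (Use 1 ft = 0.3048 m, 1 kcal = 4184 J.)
Convert to SI: m = 27.9 kg, h = 283.007 m
PE = mgh = (27.9)(5.0)(283.007) = 39479.4 J = 9.436 kcal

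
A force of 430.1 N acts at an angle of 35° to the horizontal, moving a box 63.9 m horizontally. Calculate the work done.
W = F·d·cosθ = (430.1)(63.9)cos(35°) = 22510 J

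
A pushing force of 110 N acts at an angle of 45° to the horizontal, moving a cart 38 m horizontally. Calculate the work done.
W = F·d·cosθ = (110)(38)cos(45°) = 2956 J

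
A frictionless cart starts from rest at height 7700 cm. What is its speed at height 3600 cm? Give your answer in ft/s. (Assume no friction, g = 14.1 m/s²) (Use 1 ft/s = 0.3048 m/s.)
Convert to SI: h₁−h₂ = 41.0 m
mgh₁ = mgh₂ + ½mv² ⇒ v = √(2g(h₁−h₂)) = √(2·14.1·41.0) = 34.0029 m/s = 111.6 ft/s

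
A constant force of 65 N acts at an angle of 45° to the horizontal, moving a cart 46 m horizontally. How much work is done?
W = F·d·cosθ = (65)(46)cos(45°) = 2114 J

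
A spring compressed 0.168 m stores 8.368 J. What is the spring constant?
k = 2·PE/x² = 2·8.368/(0.168)² = 593.0 N/m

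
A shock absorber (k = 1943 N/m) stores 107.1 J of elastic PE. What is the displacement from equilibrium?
x = √(2·PE/k) = √(2·107.1/1943) = 0.332 m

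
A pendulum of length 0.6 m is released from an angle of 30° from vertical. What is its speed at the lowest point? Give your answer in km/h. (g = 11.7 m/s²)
h = L(1 − cosθ) = 0.6(1 − cos30°) = 0.0803848 m
v = √(2gh) = √(2·11.7·0.0803848) = 1.3715 m/s = 4.937 km/h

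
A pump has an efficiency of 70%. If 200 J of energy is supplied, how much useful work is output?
W_out = η·W_in = 0.7·200 = 140.0 J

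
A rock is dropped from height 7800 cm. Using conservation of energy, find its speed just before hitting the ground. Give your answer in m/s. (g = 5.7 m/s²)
Convert to SI: h = 78.0 m
mgh = ½mv² ⇒ v = √(2gh) = √(2·5.7·78.0) = 29.82 m/s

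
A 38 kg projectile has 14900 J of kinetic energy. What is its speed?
v = √(2·KE/m) = √(2·14900/38) = 28.0 m/s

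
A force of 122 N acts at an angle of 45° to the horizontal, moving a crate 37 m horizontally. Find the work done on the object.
W = F·d·cosθ = (122)(37)cos(45°) = 3192 J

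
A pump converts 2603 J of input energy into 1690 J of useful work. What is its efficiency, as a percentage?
η = W_out/W_in = 1690/2603 = 64.93%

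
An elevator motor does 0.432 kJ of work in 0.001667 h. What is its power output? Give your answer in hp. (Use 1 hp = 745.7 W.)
Convert to SI: W = 432.0 J, t = 6.0012 s
P = W/t = 432.0/6.0012 = 71.9856 W = 0.09653 hp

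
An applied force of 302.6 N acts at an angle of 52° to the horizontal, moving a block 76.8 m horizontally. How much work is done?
W = F·d·cosθ = (302.6)(76.8)cos(52°) = 14310 J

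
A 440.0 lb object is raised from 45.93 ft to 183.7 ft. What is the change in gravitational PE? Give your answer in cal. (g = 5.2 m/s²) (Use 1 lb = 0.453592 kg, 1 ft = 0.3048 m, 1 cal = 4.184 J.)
Convert to SI: m = 199.58 kg, Δh = 41.9923 m
ΔPE = mgΔh = (199.58)(5.2)(41.9923) = 43580.4 J = 10420 cal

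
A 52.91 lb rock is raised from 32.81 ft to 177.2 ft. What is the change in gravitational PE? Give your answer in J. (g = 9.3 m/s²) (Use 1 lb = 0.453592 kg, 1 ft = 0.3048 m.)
Convert to SI: m = 23.9996 kg, Δh = 44.0101 m
ΔPE = mgΔh = (23.9996)(9.3)(44.0101) = 9823 J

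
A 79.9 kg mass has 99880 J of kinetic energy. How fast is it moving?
v = √(2·KE/m) = √(2·99880/79.9) = 50.0 m/s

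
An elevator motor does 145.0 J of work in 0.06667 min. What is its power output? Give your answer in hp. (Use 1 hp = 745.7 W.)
Convert to SI: W = 145.0 J, t = 4.0002 s
P = W/t = 145.0/4.0002 = 36.2482 W = 0.04861 hp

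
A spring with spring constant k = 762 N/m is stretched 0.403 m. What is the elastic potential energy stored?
PE = ½kx² = ½(762)(0.403)² = 61.88 J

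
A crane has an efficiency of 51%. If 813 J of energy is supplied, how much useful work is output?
W_out = η·W_in = 0.51·813 = 414.63 J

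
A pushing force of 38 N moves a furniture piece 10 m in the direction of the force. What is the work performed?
W = F·d = (38)(10) = 380.0 J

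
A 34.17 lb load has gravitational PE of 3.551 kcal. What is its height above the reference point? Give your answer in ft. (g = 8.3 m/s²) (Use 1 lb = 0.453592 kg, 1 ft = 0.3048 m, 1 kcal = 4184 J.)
Convert to SI: m = 15.4992 kg, PE = 14857.4 J
h = PE/(mg) = 14857.4/(15.4992·8.3) = 115.493 m = 378.9 ft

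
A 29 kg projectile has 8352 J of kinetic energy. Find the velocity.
v = √(2·KE/m) = √(2·8352/29) = 24.0 m/s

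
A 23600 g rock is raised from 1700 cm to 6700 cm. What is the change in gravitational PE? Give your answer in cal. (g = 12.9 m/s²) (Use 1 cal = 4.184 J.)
Convert to SI: m = 23.6 kg, Δh = 50.0 m
ΔPE = mgΔh = (23.6)(12.9)(50.0) = 15222.0 J = 3638 cal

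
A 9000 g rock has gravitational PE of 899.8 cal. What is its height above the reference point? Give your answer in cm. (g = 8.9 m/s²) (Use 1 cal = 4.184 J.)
Convert to SI: m = 9.0 kg, PE = 3764.76 J
h = PE/(mg) = 3764.76/(9.0·8.9) = 47.0008 m = 4700 cm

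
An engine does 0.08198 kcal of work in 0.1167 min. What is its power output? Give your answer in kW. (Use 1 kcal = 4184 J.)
Convert to SI: W = 343.004 J, t = 7.002 s
P = W/t = 343.004/7.002 = 48.9866 W = 0.04899 kW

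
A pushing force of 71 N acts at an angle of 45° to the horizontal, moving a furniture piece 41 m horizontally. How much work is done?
W = F·d·cosθ = (71)(41)cos(45°) = 2058 J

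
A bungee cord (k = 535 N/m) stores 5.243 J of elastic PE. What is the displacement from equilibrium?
x = √(2·PE/k) = √(2·5.243/535) = 0.14 m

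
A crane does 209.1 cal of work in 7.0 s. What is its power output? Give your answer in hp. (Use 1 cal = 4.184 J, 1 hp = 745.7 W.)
Convert to SI: W = 874.874 J, t = 7.0 s
P = W/t = 874.874/7.0 = 124.982 W = 0.1676 hp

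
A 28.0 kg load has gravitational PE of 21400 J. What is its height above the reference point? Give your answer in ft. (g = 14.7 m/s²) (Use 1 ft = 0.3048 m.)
h = PE/(mg) = 21400.0/(28.0·14.7) = 51.9922 m = 170.6 ft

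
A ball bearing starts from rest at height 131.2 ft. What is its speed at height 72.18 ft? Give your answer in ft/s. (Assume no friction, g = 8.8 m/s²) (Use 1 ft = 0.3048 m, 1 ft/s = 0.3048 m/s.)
Convert to SI: h₁−h₂ = 17.9893 m
mgh₁ = mgh₂ + ½mv² ⇒ v = √(2g(h₁−h₂)) = √(2·8.8·17.9893) = 17.7936 m/s = 58.38 ft/s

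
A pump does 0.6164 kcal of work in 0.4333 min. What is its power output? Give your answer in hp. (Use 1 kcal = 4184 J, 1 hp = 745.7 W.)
Convert to SI: W = 2579.02 J, t = 25.998 s
P = W/t = 2579.02/25.998 = 99.2006 W = 0.133 hp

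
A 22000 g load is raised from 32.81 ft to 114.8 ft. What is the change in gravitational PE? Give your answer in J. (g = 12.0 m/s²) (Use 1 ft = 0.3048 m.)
Convert to SI: m = 22.0 kg, Δh = 24.9906 m
ΔPE = mgΔh = (22.0)(12.0)(24.9906) = 6598 J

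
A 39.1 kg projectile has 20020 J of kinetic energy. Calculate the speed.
v = √(2·KE/m) = √(2·20020/39.1) = 32.0 m/s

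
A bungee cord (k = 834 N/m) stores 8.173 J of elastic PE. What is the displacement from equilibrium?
x = √(2·PE/k) = √(2·8.173/834) = 0.14 m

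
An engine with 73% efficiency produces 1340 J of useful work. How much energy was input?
W_in = W_out/η = 1340/0.73 = 1836 J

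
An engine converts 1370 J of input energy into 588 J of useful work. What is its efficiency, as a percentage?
η = W_out/W_in = 588/1370 = 42.92%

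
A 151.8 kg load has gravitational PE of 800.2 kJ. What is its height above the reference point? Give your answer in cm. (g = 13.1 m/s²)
Convert to SI: m = 151.8 kg, PE = 800200 J
h = PE/(mg) = 800200/(151.8·13.1) = 402.398 m = 40240 cm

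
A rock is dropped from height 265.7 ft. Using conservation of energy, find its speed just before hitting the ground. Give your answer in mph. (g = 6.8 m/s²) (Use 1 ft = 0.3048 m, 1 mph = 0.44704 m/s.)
Convert to SI: h = 80.9854 m
mgh = ½mv² ⇒ v = √(2gh) = √(2·6.8·80.9854) = 33.1874 m/s = 74.24 mph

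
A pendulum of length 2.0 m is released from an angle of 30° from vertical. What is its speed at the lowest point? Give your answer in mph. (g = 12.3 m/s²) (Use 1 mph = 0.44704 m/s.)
h = L(1 − cosθ) = 2.0(1 − cos30°) = 0.267949 m
v = √(2gh) = √(2·12.3·0.267949) = 2.5674 m/s = 5.743 mph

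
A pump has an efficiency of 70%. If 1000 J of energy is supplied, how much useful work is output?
W_out = η·W_in = 0.7·1000 = 700.0 J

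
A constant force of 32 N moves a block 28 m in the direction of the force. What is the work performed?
W = F·d = (32)(28) = 896.0 J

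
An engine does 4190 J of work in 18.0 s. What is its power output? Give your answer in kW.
P = W/t = 4190.0/18.0 = 232.778 W = 0.2328 kW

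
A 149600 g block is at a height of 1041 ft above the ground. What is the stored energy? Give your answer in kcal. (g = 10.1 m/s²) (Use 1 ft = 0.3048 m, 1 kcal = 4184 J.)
Convert to SI: m = 149.6 kg, h = 317.297 m
PE = mgh = (149.6)(10.1)(317.297) = 479423 J = 114.6 kcal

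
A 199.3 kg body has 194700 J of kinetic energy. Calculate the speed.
v = √(2·KE/m) = √(2·194700/199.3) = 44.2 m/s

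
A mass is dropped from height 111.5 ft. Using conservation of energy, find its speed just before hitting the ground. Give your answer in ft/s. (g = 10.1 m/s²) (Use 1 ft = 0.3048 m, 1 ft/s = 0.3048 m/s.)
Convert to SI: h = 33.9852 m
mgh = ½mv² ⇒ v = √(2gh) = √(2·10.1·33.9852) = 26.2012 m/s = 85.96 ft/s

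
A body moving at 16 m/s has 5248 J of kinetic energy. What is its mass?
m = 2·KE/v² = 2·5248/(16)² = 41.0 kg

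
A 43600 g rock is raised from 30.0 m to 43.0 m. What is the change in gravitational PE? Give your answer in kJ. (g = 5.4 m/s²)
Convert to SI: m = 43.6 kg, Δh = 13.0 m
ΔPE = mgΔh = (43.6)(5.4)(13.0) = 3060.72 J = 3.061 kJ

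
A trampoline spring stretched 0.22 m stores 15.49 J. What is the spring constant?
k = 2·PE/x² = 2·15.49/(0.22)² = 640.1 N/m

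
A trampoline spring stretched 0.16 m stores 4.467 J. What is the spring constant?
k = 2·PE/x² = 2·4.467/(0.16)² = 349.0 N/m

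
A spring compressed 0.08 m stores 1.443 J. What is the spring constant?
k = 2·PE/x² = 2·1.443/(0.08)² = 450.9 N/m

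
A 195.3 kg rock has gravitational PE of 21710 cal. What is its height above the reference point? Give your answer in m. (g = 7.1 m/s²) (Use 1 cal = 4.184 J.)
Convert to SI: m = 195.3 kg, PE = 90834.6 J
h = PE/(mg) = 90834.6/(195.3·7.1) = 65.51 m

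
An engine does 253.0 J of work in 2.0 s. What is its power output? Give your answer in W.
P = W/t = 253.0/2.0 = 126.5 W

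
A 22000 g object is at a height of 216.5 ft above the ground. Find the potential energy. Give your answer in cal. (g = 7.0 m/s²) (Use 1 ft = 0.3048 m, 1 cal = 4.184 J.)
Convert to SI: m = 22.0 kg, h = 65.9892 m
PE = mgh = (22.0)(7.0)(65.9892) = 10162.3 J = 2429 cal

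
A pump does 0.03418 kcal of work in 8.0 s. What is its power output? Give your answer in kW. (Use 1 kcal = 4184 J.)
Convert to SI: W = 143.009 J, t = 8.0 s
P = W/t = 143.009/8.0 = 17.8761 W = 0.01788 kW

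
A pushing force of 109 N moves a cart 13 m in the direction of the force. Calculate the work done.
W = F·d = (109)(13) = 1417 J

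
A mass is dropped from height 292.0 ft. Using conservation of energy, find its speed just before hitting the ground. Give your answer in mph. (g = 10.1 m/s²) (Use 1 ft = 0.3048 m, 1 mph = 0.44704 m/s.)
Convert to SI: h = 89.0016 m
mgh = ½mv² ⇒ v = √(2gh) = √(2·10.1·89.0016) = 42.4009 m/s = 94.85 mph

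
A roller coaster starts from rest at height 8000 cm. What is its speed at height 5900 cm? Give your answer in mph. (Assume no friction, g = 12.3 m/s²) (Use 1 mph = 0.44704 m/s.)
Convert to SI: h₁−h₂ = 21.0 m
mgh₁ = mgh₂ + ½mv² ⇒ v = √(2g(h₁−h₂)) = √(2·12.3·21.0) = 22.7288 m/s = 50.84 mph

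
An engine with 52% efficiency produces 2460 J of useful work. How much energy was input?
W_in = W_out/η = 2460/0.52 = 4731 J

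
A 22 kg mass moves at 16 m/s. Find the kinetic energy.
KE = ½mv² = ½(22)(16)² = 2816.0 J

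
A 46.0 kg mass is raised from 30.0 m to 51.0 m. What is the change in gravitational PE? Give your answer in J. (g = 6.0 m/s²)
ΔPE = mgΔh = (46.0)(6.0)(21.0) = 5796 J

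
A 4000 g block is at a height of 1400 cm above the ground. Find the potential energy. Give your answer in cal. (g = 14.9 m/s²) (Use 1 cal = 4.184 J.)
Convert to SI: m = 4.0 kg, h = 14.0 m
PE = mgh = (4.0)(14.9)(14.0) = 834.4 J = 199.4 cal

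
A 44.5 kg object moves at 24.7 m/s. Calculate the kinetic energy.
KE = ½mv² = ½(44.5)(24.7)² = 13570 J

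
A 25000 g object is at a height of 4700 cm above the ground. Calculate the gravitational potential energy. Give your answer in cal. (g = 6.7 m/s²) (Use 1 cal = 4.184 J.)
Convert to SI: m = 25.0 kg, h = 47.0 m
PE = mgh = (25.0)(6.7)(47.0) = 7872.5 J = 1882 cal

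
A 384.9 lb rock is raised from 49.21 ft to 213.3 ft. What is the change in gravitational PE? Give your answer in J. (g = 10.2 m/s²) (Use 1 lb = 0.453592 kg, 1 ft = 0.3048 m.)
Convert to SI: m = 174.588 kg, Δh = 50.0146 m
ΔPE = mgΔh = (174.588)(10.2)(50.0146) = 89070 J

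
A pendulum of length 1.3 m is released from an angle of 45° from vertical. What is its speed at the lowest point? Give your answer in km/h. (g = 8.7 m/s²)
h = L(1 − cosθ) = 1.3(1 − cos45°) = 0.380761 m
v = √(2gh) = √(2·8.7·0.380761) = 2.57396 m/s = 9.266 km/h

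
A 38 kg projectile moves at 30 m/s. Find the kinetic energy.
KE = ½mv² = ½(38)(30)² = 17100.0 J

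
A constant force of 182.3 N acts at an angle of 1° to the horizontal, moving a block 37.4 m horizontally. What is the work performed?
W = F·d·cosθ = (182.3)(37.4)cos(1°) = 6817 J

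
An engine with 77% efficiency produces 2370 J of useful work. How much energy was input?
W_in = W_out/η = 2370/0.77 = 3078 J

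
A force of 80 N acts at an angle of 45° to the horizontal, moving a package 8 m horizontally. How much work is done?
W = F·d·cosθ = (80)(8)cos(45°) = 452.5 J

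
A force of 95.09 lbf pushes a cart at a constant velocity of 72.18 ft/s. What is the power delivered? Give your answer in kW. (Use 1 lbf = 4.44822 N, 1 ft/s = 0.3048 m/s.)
Convert to SI: F = 422.981 N, v = 22.0005 m/s
P = Fv = (422.981)(22.0005) = 9305.78 W = 9.306 kW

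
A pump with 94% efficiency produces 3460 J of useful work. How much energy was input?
W_in = W_out/η = 3460/0.94 = 3681 J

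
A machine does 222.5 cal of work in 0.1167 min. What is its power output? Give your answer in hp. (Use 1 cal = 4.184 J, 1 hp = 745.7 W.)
Convert to SI: W = 930.94 J, t = 7.002 s
P = W/t = 930.94/7.002 = 132.953 W = 0.1783 hp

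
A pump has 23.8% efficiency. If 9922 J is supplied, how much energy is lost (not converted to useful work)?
W_lost = W_in(1 − η) = 9922·(1 − 0.238) = 7561 J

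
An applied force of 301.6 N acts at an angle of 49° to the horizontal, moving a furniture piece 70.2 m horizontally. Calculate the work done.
W = F·d·cosθ = (301.6)(70.2)cos(49°) = 13890 J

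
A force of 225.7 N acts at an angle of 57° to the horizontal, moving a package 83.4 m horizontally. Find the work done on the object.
W = F·d·cosθ = (225.7)(83.4)cos(57°) = 10250 J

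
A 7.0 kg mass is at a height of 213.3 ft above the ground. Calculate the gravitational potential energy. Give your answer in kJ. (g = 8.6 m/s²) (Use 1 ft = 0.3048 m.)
Convert to SI: m = 7.0 kg, h = 65.0138 m
PE = mgh = (7.0)(8.6)(65.0138) = 3913.83 J = 3.914 kJ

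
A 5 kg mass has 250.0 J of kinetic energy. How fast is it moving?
v = √(2·KE/m) = √(2·250.0/5) = 10.0 m/s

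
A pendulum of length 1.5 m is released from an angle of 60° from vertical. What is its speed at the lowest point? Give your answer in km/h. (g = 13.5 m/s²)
h = L(1 − cosθ) = 1.5(1 − cos60°) = 0.75 m
v = √(2gh) = √(2·13.5·0.75) = 4.5 m/s = 16.2 km/h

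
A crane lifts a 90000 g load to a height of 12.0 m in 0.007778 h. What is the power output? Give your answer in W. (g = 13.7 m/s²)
Convert to SI: m = 90.0 kg, h = 12.0 m, t = 28.0008 s
P = mgh/t = (90.0)(13.7)(12.0)/28.0008 = 528.4 W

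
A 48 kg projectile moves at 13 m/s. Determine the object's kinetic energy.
KE = ½mv² = ½(48)(13)² = 4056.0 J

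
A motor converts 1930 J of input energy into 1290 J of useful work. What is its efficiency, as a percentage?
η = W_out/W_in = 1290/1930 = 66.84%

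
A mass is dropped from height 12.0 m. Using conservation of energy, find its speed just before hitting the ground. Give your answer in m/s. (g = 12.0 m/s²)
mgh = ½mv² ⇒ v = √(2gh) = √(2·12.0·12.0) = 16.97 m/s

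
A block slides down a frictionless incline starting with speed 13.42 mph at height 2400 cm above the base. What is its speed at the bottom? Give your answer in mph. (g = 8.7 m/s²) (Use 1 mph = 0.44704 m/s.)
Convert to SI: v₀ = 5.99928 m/s, h = 24.0 m
½mv₀² + mgh = ½mv² ⇒ v = √(v₀² + 2gh) = √(5.99928² + 2·8.7·24.0) = 21.2977 m/s = 47.64 mph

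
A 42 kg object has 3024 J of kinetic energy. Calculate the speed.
v = √(2·KE/m) = √(2·3024/42) = 12.0 m/s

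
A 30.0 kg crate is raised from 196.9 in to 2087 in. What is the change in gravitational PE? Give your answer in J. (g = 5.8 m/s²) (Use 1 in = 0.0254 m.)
Convert to SI: m = 30.0 kg, Δh = 48.0085 m
ΔPE = mgΔh = (30.0)(5.8)(48.0085) = 8353 J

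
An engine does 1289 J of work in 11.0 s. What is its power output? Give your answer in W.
P = W/t = 1289.0/11.0 = 117.2 W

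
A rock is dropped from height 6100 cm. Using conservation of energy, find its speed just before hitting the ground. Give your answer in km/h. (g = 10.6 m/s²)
Convert to SI: h = 61.0 m
mgh = ½mv² ⇒ v = √(2gh) = √(2·10.6·61.0) = 35.9611 m/s = 129.5 km/h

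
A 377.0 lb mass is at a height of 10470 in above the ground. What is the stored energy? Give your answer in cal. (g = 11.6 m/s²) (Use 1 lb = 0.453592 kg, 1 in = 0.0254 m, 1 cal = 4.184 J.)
Convert to SI: m = 171.004 kg, h = 265.938 m
PE = mgh = (171.004)(11.6)(265.938) = 527528 J = 126100 cal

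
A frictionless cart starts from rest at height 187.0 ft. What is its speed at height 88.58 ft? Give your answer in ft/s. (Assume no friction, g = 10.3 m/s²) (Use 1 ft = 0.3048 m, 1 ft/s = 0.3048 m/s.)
Convert to SI: h₁−h₂ = 29.9984 m
mgh₁ = mgh₂ + ½mv² ⇒ v = √(2g(h₁−h₂)) = √(2·10.3·29.9984) = 24.8589 m/s = 81.56 ft/s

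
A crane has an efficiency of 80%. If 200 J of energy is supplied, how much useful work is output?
W_out = η·W_in = 0.8·200 = 160.0 J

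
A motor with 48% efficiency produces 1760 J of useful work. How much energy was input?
W_in = W_out/η = 1760/0.48 = 3667 J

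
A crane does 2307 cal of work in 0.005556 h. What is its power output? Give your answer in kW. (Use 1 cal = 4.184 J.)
Convert to SI: W = 9652.49 J, t = 20.0016 s
P = W/t = 9652.49/20.0016 = 482.586 W = 0.4826 kW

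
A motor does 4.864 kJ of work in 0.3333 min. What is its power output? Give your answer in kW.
Convert to SI: W = 4864.0 J, t = 19.998 s
P = W/t = 4864.0/19.998 = 243.224 W = 0.2432 kW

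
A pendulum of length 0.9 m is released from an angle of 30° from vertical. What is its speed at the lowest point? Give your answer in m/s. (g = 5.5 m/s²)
h = L(1 − cosθ) = 0.9(1 − cos30°) = 0.120577 m
v = √(2gh) = √(2·5.5·0.120577) = 1.152 m/s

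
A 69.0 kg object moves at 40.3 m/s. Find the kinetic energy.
KE = ½mv² = ½(69.0)(40.3)² = 56030 J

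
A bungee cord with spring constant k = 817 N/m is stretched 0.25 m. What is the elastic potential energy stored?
PE = ½kx² = ½(817)(0.25)² = 25.53 J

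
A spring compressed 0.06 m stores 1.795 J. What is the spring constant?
k = 2·PE/x² = 2·1.795/(0.06)² = 997.2 N/m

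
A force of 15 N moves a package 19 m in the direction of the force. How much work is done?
W = F·d = (15)(19) = 285.0 J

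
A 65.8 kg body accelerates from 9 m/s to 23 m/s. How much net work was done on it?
W = ΔKE = ½m(v₂² − v₁²) = ½(65.8)(23² − 9²) = 14739.2 J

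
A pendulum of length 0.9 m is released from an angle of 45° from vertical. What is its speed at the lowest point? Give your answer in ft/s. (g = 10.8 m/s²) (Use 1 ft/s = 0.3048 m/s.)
h = L(1 − cosθ) = 0.9(1 − cos45°) = 0.263604 m
v = √(2gh) = √(2·10.8·0.263604) = 2.38618 m/s = 7.829 ft/s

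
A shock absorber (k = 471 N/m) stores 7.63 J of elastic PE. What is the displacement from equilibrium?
x = √(2·PE/k) = √(2·7.63/471) = 0.18 m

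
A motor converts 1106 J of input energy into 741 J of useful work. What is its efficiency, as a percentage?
η = W_out/W_in = 741/1106 = 67.0%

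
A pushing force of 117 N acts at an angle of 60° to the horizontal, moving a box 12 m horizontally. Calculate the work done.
W = F·d·cosθ = (117)(12)cos(60°) = 702.0 J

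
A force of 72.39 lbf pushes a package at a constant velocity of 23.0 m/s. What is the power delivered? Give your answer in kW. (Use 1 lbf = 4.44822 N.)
Convert to SI: F = 322.007 N, v = 23.0 m/s
P = Fv = (322.007)(23.0) = 7406.15 W = 7.406 kW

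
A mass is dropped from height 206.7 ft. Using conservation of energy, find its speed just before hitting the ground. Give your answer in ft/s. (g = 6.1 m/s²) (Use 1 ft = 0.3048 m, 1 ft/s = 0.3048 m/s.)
Convert to SI: h = 63.0022 m
mgh = ½mv² ⇒ v = √(2gh) = √(2·6.1·63.0022) = 27.7241 m/s = 90.96 ft/s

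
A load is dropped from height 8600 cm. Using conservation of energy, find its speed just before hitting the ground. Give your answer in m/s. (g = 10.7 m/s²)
Convert to SI: h = 86.0 m
mgh = ½mv² ⇒ v = √(2gh) = √(2·10.7·86.0) = 42.9 m/s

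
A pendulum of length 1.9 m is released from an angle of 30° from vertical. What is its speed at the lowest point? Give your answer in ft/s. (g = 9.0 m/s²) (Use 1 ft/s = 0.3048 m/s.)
h = L(1 − cosθ) = 1.9(1 − cos30°) = 0.254552 m
v = √(2gh) = √(2·9.0·0.254552) = 2.14054 m/s = 7.023 ft/s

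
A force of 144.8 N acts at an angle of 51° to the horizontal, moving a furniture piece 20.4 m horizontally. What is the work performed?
W = F·d·cosθ = (144.8)(20.4)cos(51°) = 1859 J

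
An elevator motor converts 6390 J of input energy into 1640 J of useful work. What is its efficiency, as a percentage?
η = W_out/W_in = 1640/6390 = 25.67%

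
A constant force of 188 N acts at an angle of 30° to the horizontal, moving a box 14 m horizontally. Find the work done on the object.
W = F·d·cosθ = (188)(14)cos(30°) = 2279 J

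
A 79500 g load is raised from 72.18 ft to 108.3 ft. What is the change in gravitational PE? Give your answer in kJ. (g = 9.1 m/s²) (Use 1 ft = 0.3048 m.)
Convert to SI: m = 79.5 kg, Δh = 11.0094 m
ΔPE = mgΔh = (79.5)(9.1)(11.0094) = 7964.73 J = 7.965 kJ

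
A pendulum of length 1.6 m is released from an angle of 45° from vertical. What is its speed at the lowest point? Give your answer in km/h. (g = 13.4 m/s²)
h = L(1 − cosθ) = 1.6(1 − cos45°) = 0.468629 m
v = √(2gh) = √(2·13.4·0.468629) = 3.5439 m/s = 12.76 km/h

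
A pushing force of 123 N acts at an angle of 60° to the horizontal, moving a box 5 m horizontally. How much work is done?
W = F·d·cosθ = (123)(5)cos(60°) = 307.5 J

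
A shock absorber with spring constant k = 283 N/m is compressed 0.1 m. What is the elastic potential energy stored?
PE = ½kx² = ½(283)(0.1)² = 1.415 J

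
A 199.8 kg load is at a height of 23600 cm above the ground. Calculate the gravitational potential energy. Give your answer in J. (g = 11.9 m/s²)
Convert to SI: m = 199.8 kg, h = 236.0 m
PE = mgh = (199.8)(11.9)(236.0) = 561100 J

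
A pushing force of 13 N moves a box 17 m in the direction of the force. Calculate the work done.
W = F·d = (13)(17) = 221.0 J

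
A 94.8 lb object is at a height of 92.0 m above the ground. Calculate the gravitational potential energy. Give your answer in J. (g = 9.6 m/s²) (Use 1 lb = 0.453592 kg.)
Convert to SI: m = 43.0005 kg, h = 92.0 m
PE = mgh = (43.0005)(9.6)(92.0) = 37980 J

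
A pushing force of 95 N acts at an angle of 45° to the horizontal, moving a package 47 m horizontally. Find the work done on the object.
W = F·d·cosθ = (95)(47)cos(45°) = 3157 J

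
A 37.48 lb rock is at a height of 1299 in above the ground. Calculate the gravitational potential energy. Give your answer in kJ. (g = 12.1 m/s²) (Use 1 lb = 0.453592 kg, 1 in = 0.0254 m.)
Convert to SI: m = 17.0006 kg, h = 32.9946 m
PE = mgh = (17.0006)(12.1)(32.9946) = 6787.24 J = 6.787 kJ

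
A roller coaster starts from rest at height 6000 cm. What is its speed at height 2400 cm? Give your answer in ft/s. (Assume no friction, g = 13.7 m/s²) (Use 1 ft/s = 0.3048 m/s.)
Convert to SI: h₁−h₂ = 36.0 m
mgh₁ = mgh₂ + ½mv² ⇒ v = √(2g(h₁−h₂)) = √(2·13.7·36.0) = 31.407 m/s = 103.0 ft/s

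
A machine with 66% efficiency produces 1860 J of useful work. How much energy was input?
W_in = W_out/η = 1860/0.66 = 2818 J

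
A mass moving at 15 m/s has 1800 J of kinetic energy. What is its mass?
m = 2·KE/v² = 2·1800/(15)² = 16.0 kg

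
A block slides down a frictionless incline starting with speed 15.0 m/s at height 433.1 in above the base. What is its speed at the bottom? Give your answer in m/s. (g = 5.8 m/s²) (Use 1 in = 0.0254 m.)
Convert to SI: v₀ = 15.0 m/s, h = 11.0007 m
½mv₀² + mgh = ½mv² ⇒ v = √(v₀² + 2gh) = √(15.0² + 2·5.8·11.0007) = 18.78 m/s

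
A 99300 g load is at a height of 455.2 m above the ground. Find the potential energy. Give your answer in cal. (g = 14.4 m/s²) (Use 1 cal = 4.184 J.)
Convert to SI: m = 99.3 kg, h = 455.2 m
PE = mgh = (99.3)(14.4)(455.2) = 650900 J = 155600 cal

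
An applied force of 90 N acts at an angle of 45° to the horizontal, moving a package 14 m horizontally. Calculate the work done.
W = F·d·cosθ = (90)(14)cos(45°) = 891.0 J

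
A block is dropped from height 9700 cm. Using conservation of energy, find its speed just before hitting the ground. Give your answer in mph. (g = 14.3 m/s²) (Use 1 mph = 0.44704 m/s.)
Convert to SI: h = 97.0 m
mgh = ½mv² ⇒ v = √(2gh) = √(2·14.3·97.0) = 52.6707 m/s = 117.8 mph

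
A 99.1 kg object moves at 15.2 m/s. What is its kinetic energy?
KE = ½mv² = ½(99.1)(15.2)² = 11450 J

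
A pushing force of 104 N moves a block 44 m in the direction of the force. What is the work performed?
W = F·d = (104)(44) = 4576 J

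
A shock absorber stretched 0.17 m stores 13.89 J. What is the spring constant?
k = 2·PE/x² = 2·13.89/(0.17)² = 961.2 N/m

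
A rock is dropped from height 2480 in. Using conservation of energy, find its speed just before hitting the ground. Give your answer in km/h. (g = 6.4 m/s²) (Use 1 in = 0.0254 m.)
Convert to SI: h = 62.992 m
mgh = ½mv² ⇒ v = √(2gh) = √(2·6.4·62.992) = 28.3954 m/s = 102.2 km/h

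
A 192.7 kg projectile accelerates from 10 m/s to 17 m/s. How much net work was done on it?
W = ΔKE = ½m(v₂² − v₁²) = ½(192.7)(17² − 10²) = 18210.15 J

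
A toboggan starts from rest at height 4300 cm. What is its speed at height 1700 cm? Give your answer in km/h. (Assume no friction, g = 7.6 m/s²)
Convert to SI: h₁−h₂ = 26.0 m
mgh₁ = mgh₂ + ½mv² ⇒ v = √(2g(h₁−h₂)) = √(2·7.6·26.0) = 19.8796 m/s = 71.57 km/h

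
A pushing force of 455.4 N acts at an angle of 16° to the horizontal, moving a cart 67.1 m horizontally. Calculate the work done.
W = F·d·cosθ = (455.4)(67.1)cos(16°) = 29370 J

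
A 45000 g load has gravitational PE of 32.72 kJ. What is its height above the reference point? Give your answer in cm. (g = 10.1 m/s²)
Convert to SI: m = 45.0 kg, PE = 32720.0 J
h = PE/(mg) = 32720.0/(45.0·10.1) = 71.9912 m = 7199 cm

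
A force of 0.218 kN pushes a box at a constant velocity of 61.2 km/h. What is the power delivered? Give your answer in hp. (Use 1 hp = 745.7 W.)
Convert to SI: F = 218.0 N, v = 17.0 m/s
P = Fv = (218.0)(17.0) = 3706.0 W = 4.97 hp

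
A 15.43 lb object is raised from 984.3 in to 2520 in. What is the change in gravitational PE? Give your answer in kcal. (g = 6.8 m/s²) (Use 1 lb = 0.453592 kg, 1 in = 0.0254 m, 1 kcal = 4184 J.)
Convert to SI: m = 6.99892 kg, Δh = 39.0068 m
ΔPE = mgΔh = (6.99892)(6.8)(39.0068) = 1856.44 J = 0.4437 kcal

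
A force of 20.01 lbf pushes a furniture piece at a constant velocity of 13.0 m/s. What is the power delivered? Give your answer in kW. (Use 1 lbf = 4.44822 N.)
Convert to SI: F = 89.0089 N, v = 13.0 m/s
P = Fv = (89.0089)(13.0) = 1157.12 W = 1.157 kW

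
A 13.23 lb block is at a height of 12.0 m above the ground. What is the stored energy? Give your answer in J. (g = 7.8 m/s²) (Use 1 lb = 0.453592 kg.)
Convert to SI: m = 6.00102 kg, h = 12.0 m
PE = mgh = (6.00102)(7.8)(12.0) = 561.7 J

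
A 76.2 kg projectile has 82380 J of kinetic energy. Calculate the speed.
v = √(2·KE/m) = √(2·82380/76.2) = 46.5 m/s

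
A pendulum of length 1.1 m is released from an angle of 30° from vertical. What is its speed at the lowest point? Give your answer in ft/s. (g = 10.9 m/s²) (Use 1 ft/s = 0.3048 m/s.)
h = L(1 − cosθ) = 1.1(1 − cos30°) = 0.147372 m
v = √(2gh) = √(2·10.9·0.147372) = 1.7924 m/s = 5.881 ft/s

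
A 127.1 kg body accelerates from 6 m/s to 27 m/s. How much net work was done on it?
W = ΔKE = ½m(v₂² − v₁²) = ½(127.1)(27² − 6²) = 44040.15 J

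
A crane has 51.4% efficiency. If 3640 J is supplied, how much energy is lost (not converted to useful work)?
W_lost = W_in(1 − η) = 3640·(1 − 0.514) = 1769 J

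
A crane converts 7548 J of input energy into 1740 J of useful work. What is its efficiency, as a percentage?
η = W_out/W_in = 1740/7548 = 23.05%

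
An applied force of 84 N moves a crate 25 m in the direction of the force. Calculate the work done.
W = F·d = (84)(25) = 2100 J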